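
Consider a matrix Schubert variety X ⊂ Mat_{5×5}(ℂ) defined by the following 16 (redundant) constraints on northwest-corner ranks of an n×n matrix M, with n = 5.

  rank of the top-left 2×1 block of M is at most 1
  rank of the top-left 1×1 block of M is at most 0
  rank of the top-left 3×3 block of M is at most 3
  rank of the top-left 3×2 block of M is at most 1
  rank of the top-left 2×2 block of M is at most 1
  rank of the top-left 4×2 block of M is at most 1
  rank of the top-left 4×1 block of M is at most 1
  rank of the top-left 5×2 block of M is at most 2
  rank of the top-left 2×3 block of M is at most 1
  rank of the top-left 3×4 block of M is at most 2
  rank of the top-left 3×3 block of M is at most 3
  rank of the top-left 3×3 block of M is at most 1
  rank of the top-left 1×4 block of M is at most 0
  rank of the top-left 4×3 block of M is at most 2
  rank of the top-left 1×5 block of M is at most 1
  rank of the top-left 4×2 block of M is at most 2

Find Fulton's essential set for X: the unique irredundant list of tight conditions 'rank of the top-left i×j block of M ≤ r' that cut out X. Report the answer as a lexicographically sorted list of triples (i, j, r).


Recovering R(i,j) via the rank-extension bound from the 16 conditions:

  R[1]: 0 0 0 0 1
  R[2]: 1 1 1 1 2
  R[3]: 1 1 1 2 3
  R[4]: 1 1 2 3 4
  R[5]: 1 2 3 4 5

so w = (5, 1, 4, 3, 2).

ℓ(w)=7; the 3 essential cells (i,j,r):

[(1, 4, 0), (3, 3, 1), (4, 2, 1)]


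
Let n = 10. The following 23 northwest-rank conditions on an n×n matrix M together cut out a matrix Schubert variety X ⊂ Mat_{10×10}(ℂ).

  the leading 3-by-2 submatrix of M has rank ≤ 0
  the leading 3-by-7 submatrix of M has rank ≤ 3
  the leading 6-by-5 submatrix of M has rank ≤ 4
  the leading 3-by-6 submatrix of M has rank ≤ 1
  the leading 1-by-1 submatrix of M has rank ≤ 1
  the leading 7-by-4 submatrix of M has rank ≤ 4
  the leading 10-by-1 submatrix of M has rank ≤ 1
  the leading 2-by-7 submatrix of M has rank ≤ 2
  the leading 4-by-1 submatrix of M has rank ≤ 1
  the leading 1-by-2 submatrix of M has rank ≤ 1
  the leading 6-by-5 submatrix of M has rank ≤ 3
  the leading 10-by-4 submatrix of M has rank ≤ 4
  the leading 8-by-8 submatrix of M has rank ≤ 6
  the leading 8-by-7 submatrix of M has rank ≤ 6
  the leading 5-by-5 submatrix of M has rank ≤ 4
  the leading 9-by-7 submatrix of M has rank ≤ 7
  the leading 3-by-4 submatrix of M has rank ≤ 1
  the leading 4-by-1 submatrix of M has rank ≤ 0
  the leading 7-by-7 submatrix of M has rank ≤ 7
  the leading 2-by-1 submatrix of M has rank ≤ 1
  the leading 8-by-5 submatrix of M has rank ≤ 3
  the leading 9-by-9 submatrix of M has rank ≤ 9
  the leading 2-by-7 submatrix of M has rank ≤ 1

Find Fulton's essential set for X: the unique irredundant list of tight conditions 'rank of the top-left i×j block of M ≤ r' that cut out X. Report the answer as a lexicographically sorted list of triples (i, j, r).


Computing R[i][j] = min implied NW-rank bound (n=10, 23 conditions):

  R[1]: 0  0  1  1  1  1  1  1  1  1
  R[2]: 0  0  1  1  1  1  1  2  2  2
  R[3]: 0  0  1  1  1  1  2  3  3  3
  R[4]: 0  1  2  2  2  2  3  4  4  4
  R[5]: 1  2  3  3  3  3  4  5  5  5
  R[6]: 1  2  3  3  3  4  5  6  6  6
  R[7]: 1  2  3  3  3  4  5  6  7  7
  R[8]: 1  2  3  3  3  4  5  6  7  8
  R[9]: 1  2  3  4  4  5  6  7  8  9
  R[10]: 1  2  3  4  5  6  7  8  9  10

second differences of R give the permutation w = (3, 8, 7, 2, 1, 6, 9, 10, 4, 5).

D(w) has 20 cells with 5 SE-corners; essential set:

[(2, 7, 1), (3, 2, 0), (3, 6, 1), (4, 1, 0), (8, 5, 3)]


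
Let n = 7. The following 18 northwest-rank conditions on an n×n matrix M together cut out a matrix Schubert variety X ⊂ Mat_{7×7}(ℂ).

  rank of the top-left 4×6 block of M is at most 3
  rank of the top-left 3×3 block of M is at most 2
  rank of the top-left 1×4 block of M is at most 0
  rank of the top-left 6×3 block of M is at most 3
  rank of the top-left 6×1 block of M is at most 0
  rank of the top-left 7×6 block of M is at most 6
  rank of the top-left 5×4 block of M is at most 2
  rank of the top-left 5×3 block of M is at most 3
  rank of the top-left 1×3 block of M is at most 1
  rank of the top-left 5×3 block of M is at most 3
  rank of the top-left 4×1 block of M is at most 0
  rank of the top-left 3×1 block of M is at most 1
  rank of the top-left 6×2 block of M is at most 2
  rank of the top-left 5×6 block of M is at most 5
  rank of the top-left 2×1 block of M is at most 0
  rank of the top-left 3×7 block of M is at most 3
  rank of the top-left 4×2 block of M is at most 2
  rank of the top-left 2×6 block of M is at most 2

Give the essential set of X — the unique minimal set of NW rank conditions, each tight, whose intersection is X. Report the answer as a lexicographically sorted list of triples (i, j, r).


Computing R[i][j] = min implied NW-rank bound (n=7, 18 conditions):

  0, 0, 0, 0, 1, 1, 1
  0, 1, 1, 1, 2, 2, 2
  0, 1, 2, 2, 3, 3, 3
  0, 1, 2, 2, 3, 3, 4
  0, 1, 2, 2, 3, 4, 5
  0, 1, 2, 3, 4, 5, 6
  1, 2, 3, 4, 5, 6, 7

second differences of R give the permutation w = (5, 2, 3, 7, 6, 4, 1).

D(w) has 12 cells with 4 SE-corners; essential set:

[(1, 4, 0), (4, 6, 3), (5, 4, 2), (6, 1, 0)]


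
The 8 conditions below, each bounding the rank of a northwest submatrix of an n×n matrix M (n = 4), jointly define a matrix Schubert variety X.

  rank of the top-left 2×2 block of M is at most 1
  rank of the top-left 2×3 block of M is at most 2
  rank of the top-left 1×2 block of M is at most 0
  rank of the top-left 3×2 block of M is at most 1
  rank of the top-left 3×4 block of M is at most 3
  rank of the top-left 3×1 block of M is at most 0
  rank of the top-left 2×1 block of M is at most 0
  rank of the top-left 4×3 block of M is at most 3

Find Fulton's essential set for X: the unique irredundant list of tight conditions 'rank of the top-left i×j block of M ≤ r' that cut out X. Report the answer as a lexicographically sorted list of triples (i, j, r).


Propagating the 8 rank bounds to every northwest block:

  R[1]: 0, 0, 1, 1
  R[2]: 0, 1, 2, 2
  R[3]: 0, 1, 2, 3
  R[4]: 1, 2, 3, 4

reading off 1-entries of Δ²R: w = (3, 2, 4, 1).

D(w) has 4 cells with 2 SE-corners; essential set:

[(1, 2, 0), (3, 1, 0)]


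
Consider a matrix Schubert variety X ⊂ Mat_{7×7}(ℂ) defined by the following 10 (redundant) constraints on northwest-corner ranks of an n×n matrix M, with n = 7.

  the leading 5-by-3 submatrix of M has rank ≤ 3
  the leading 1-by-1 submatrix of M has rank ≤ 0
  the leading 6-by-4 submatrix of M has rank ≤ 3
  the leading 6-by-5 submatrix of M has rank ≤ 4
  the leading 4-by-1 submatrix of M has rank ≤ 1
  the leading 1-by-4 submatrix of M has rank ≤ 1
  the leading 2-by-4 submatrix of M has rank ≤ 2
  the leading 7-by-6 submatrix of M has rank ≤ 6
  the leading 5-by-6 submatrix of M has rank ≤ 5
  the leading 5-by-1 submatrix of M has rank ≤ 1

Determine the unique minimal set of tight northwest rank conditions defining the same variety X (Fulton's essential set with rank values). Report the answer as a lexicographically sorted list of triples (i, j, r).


Rank table r_w(7×7) implied by the 10 constraints:

  row 1: 0 1 1 1 1 1 1
  row 2: 1 2 2 2 2 2 2
  row 3: 1 2 3 3 3 3 3
  row 4: 1 2 3 3 4 4 4
  row 5: 1 2 3 3 4 5 5
  row 6: 1 2 3 3 4 5 6
  row 7: 1 2 3 4 5 6 7

the unique w with this rank table is (2, 1, 3, 5, 6, 7, 4).

ℓ(w)=4; the 2 essential cells (i,j,r):

[(1, 1, 0), (6, 4, 3)]


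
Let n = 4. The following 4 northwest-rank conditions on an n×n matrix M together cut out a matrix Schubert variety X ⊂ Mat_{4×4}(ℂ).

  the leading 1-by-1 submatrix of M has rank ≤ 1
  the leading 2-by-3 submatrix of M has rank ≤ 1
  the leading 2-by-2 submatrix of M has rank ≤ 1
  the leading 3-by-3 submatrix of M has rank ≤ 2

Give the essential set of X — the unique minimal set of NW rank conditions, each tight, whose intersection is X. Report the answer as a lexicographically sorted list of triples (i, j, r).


Propagating the 4 rank bounds to every northwest block:

  1, 1, 1, 1
  1, 1, 1, 2
  1, 2, 2, 3
  1, 2, 3, 4

hence w(1..4) = (1, 4, 2, 3).

D(w) has 2 cells with 1 SE-corner; essential set:

[(2, 3, 1)]


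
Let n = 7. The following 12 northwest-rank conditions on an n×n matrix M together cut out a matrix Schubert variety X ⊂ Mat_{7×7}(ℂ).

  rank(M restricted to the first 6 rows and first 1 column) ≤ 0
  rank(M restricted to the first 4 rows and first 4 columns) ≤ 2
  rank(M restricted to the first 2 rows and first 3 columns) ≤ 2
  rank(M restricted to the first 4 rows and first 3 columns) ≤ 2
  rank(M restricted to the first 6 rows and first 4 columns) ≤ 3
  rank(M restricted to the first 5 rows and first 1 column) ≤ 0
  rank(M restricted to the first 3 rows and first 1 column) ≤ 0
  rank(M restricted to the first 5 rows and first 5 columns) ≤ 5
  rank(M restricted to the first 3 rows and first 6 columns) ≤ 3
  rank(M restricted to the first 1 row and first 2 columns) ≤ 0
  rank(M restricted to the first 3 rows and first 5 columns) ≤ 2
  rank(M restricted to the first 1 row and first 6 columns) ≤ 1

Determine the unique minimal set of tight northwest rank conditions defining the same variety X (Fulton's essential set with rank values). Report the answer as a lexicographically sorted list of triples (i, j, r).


Computing R[i][j] = min implied NW-rank bound (n=7, 12 conditions):

  0, 0, 1, 1, 1, 1, 1
  0, 1, 2, 2, 2, 2, 2
  0, 1, 2, 2, 2, 3, 3
  0, 1, 2, 2, 3, 4, 4
  0, 1, 2, 3, 4, 5, 5
  0, 1, 2, 3, 4, 5, 6
  1, 2, 3, 4, 5, 6, 7

hence w(1..7) = (3, 2, 6, 5, 4, 7, 1).

|D(w)|=10, |Ess(w)|=4:

[(1, 2, 0), (3, 5, 2), (4, 4, 2), (6, 1, 0)]


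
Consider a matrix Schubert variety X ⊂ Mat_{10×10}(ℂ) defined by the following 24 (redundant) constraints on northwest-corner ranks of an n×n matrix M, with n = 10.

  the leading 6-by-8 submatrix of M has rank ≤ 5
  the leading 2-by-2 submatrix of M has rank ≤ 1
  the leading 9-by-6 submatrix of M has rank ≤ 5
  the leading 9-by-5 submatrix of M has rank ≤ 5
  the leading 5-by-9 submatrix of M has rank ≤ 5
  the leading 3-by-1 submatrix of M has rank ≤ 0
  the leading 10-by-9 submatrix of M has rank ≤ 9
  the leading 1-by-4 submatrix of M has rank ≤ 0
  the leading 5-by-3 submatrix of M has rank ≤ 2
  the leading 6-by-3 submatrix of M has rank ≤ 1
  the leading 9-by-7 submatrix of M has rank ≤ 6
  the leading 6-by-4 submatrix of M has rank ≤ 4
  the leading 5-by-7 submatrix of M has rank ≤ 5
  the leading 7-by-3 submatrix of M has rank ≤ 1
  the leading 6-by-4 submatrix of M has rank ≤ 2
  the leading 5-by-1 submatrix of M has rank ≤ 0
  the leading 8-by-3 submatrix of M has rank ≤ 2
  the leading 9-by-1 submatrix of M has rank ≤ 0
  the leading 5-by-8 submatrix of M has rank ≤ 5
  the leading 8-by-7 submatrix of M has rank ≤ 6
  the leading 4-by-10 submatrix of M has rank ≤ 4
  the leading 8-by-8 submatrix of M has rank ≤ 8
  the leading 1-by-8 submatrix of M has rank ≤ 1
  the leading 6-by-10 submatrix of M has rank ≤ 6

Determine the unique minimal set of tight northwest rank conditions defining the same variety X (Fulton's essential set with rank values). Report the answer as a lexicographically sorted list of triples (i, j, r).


Computing R[i][j] = min implied NW-rank bound (n=10, 24 conditions):

  0 | 0 | 0 | 0 | 1 | 1 | 1 | 1 | 1 | 1
  0 | 1 | 1 | 1 | 2 | 2 | 2 | 2 | 2 | 2
  0 | 1 | 1 | 2 | 3 | 3 | 3 | 3 | 3 | 3
  0 | 1 | 1 | 2 | 3 | 4 | 4 | 4 | 4 | 4
  0 | 1 | 1 | 2 | 3 | 4 | 5 | 5 | 5 | 5
  0 | 1 | 1 | 2 | 3 | 4 | 5 | 5 | 6 | 6
  0 | 1 | 1 | 2 | 3 | 4 | 5 | 6 | 7 | 7
  0 | 1 | 2 | 3 | 4 | 5 | 6 | 7 | 8 | 8
  0 | 1 | 2 | 3 | 4 | 5 | 6 | 7 | 8 | 9
  1 | 2 | 3 | 4 | 5 | 6 | 7 | 8 | 9 | 10

so w = (5, 2, 4, 6, 7, 9, 8, 3, 10, 1).

D(w) has 18 cells with 4 SE-corners; essential set:

[(1, 4, 0), (6, 8, 5), (7, 3, 1), (9, 1, 0)]


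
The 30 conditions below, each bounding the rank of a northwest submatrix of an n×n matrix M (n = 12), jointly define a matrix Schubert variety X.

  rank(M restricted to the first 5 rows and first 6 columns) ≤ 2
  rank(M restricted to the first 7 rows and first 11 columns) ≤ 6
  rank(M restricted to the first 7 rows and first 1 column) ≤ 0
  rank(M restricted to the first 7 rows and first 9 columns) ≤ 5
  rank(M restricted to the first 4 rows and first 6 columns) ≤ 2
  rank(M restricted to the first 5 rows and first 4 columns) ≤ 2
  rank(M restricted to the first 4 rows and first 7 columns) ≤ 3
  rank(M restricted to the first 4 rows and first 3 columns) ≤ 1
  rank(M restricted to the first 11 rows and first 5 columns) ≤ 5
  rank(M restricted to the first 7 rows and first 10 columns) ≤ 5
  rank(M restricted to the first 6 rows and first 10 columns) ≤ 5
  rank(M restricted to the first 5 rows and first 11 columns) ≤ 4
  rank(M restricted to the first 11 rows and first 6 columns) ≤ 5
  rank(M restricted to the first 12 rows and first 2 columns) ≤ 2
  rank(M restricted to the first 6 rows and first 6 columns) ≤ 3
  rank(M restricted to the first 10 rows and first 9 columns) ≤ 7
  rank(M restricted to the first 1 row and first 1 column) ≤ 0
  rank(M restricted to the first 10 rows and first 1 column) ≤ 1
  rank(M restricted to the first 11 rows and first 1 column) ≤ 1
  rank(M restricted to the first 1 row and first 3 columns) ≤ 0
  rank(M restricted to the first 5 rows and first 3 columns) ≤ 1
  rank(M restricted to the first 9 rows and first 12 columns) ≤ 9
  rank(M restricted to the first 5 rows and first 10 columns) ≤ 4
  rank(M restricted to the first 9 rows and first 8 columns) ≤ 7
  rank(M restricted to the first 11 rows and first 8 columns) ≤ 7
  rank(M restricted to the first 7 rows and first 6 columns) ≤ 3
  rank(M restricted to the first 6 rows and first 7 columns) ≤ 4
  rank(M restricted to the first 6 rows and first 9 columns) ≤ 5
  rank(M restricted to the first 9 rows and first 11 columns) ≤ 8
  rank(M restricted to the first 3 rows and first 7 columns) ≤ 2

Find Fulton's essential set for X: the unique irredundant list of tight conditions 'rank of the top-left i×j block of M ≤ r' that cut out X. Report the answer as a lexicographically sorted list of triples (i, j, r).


Reconstructing r_w from the 30 given conditions:

  R[1]: 0 0 0 1 1 1 1 1 1 1 1 1
  R[2]: 0 1 1 2 2 2 2 2 2 2 2 2
  R[3]: 0 1 1 2 2 2 2 3 3 3 3 3
  R[4]: 0 1 1 2 2 2 3 4 4 4 4 4
  R[5]: 0 1 1 2 2 2 3 4 4 4 4 5
  R[6]: 0 1 2 3 3 3 4 5 5 5 5 6
  R[7]: 0 1 2 3 3 3 4 5 5 5 6 7
  R[8]: 1 2 3 4 4 4 5 6 6 6 7 8
  R[9]: 1 2 3 4 5 5 6 7 7 7 8 9
  R[10]: 1 2 3 4 5 5 6 7 7 8 9 10
  R[11]: 1 2 3 4 5 5 6 7 8 9 10 11
  R[12]: 1 2 3 4 5 6 7 8 9 10 11 12

hence w(1..12) = (4, 2, 8, 7, 12, 3, 11, 1, 5, 10, 9, 6).

Rothe diagram D(w) (29 cells), 10 SE-corners (essential conditions):

[(1, 3, 0), (3, 7, 2), (5, 3, 1), (5, 6, 2), (5, 11, 4), (7, 1, 0), (7, 6, 3), (7, 10, 5), (10, 9, 7), (11, 6, 5)]


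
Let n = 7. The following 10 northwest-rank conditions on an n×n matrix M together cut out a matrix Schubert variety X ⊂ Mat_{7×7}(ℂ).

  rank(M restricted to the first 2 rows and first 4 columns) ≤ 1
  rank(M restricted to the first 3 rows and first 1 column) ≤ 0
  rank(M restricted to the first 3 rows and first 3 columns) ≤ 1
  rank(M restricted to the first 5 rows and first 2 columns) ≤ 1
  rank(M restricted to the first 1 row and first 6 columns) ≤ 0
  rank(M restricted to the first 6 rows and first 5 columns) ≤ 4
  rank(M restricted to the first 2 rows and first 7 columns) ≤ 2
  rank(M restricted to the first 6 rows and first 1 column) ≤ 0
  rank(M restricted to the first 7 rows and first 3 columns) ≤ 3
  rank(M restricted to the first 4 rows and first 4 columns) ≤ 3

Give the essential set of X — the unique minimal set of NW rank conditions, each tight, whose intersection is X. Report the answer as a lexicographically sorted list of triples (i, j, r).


Rank table r_w(7×7) implied by the 10 constraints:

  i=1: 0 0 0 0 0 0 1
  i=2: 0 1 1 1 1 1 2
  i=3: 0 1 1 2 2 2 3
  i=4: 0 1 2 3 3 3 4
  i=5: 0 1 2 3 4 4 5
  i=6: 0 1 2 3 4 5 6
  i=7: 1 2 3 4 5 6 7

second differences of R give the permutation w = (7, 2, 4, 3, 5, 6, 1).

Fulton essential set (3 of the 12 Rothe cells):

[(1, 6, 0), (3, 3, 1), (6, 1, 0)]


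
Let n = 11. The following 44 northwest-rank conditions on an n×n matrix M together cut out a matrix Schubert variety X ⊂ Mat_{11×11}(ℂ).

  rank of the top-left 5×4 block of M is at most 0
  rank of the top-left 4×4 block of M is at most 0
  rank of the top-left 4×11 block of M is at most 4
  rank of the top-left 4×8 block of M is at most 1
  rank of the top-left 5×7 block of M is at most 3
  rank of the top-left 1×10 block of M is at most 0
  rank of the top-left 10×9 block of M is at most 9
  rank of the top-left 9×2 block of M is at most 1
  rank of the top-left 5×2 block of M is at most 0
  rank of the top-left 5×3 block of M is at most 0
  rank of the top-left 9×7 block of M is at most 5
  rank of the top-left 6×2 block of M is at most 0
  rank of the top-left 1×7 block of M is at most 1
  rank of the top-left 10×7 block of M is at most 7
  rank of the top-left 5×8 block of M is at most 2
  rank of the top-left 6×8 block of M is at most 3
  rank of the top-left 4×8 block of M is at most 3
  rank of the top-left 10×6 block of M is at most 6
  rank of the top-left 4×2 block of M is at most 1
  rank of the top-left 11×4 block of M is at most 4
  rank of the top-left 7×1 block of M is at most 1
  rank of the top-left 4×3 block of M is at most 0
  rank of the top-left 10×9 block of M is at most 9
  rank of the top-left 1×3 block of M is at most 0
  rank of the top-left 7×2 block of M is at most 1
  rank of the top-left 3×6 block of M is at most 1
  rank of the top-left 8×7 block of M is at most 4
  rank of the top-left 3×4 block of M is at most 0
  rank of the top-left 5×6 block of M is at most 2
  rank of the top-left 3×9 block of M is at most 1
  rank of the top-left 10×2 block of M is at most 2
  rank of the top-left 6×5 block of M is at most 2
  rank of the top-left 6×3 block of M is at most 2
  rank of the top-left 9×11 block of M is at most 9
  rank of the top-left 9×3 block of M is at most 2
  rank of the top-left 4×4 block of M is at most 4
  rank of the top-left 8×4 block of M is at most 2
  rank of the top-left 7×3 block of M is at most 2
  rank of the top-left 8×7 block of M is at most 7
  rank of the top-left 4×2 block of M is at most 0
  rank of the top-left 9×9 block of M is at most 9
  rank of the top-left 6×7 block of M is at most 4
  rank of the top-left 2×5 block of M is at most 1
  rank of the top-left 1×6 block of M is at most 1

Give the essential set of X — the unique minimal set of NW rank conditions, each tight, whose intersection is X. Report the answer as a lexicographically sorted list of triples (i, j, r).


Propagating the 44 rank bounds to every northwest block:

  row 1: 0 | 0 | 0 | 0 | 0 | 0 | 0 | 0 | 0 | 0 | 1
  row 2: 0 | 0 | 0 | 0 | 1 | 1 | 1 | 1 | 1 | 1 | 2
  row 3: 0 | 0 | 0 | 0 | 1 | 1 | 1 | 1 | 1 | 2 | 3
  row 4: 0 | 0 | 0 | 0 | 1 | 1 | 1 | 1 | 2 | 3 | 4
  row 5: 0 | 0 | 0 | 0 | 1 | 2 | 2 | 2 | 3 | 4 | 5
  row 6: 0 | 0 | 1 | 1 | 2 | 3 | 3 | 3 | 4 | 5 | 6
  row 7: 1 | 1 | 2 | 2 | 3 | 4 | 4 | 4 | 5 | 6 | 7
  row 8: 1 | 1 | 2 | 2 | 3 | 4 | 4 | 5 | 6 | 7 | 8
  row 9: 1 | 1 | 2 | 3 | 4 | 5 | 5 | 6 | 7 | 8 | 9
  row 10: 1 | 2 | 3 | 4 | 5 | 6 | 6 | 7 | 8 | 9 | 10
  row 11: 1 | 2 | 3 | 4 | 5 | 6 | 7 | 8 | 9 | 10 | 11

so w = (11, 5, 10, 9, 6, 3, 1, 8, 4, 2, 7).

D(w) has 39 cells with 8 SE-corners; essential set:

[(1, 10, 0), (3, 9, 1), (4, 8, 1), (5, 4, 0), (6, 2, 0), (8, 4, 2), (8, 7, 4), (9, 2, 1)]


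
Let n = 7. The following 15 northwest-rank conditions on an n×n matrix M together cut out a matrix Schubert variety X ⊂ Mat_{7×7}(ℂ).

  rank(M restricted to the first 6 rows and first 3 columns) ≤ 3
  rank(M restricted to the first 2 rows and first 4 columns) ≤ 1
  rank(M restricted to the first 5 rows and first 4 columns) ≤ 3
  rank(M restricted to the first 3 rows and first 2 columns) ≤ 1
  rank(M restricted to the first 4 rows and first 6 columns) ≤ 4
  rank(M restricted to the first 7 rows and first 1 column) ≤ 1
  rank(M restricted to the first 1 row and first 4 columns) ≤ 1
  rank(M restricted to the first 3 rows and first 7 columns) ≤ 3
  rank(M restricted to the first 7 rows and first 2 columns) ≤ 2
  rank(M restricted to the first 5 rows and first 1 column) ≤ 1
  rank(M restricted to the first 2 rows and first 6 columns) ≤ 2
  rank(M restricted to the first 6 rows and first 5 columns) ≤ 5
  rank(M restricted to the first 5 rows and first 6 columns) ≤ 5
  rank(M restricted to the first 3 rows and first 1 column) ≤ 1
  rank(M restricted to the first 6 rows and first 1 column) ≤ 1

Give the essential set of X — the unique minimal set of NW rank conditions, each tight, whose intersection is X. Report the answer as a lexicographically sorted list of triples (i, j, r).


The tightest implied rank at each (i,j), from the 15 conditions:

  1 1 1 1 1 1 1
  1 1 1 1 2 2 2
  1 1 2 2 3 3 3
  1 2 3 3 4 4 4
  1 2 3 3 4 5 5
  1 2 3 4 5 6 6
  1 2 3 4 5 6 7

second differences of R give the permutation w = (1, 5, 3, 2, 6, 4, 7).

D(w) has 5 cells with 3 SE-corners; essential set:

[(2, 4, 1), (3, 2, 1), (5, 4, 3)]


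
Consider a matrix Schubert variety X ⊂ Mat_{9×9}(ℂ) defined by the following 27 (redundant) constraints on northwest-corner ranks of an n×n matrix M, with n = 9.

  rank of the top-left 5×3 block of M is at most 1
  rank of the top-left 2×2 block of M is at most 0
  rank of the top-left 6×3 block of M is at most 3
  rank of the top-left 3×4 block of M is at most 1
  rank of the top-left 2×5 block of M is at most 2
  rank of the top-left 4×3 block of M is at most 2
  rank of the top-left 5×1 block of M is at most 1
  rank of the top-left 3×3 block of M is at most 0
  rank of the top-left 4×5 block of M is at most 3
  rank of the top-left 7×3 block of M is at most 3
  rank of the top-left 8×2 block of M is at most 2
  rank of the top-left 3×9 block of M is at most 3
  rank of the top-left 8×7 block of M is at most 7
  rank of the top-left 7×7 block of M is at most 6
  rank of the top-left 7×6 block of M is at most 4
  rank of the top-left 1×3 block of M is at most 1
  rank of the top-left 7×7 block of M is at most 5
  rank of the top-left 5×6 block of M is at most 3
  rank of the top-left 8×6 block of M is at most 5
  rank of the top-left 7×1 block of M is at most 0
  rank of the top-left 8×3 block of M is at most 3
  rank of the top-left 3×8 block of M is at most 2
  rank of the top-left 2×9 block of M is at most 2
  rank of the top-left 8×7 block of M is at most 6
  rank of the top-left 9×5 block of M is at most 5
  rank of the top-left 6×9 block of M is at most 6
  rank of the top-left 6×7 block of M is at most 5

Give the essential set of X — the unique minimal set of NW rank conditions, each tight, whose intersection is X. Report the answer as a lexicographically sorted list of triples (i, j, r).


The tightest implied rank at each (i,j), from the 27 conditions:

  0, 0, 0, 1, 1, 1, 1, 1, 1
  0, 0, 0, 1, 2, 2, 2, 2, 2
  0, 0, 0, 1, 2, 2, 2, 2, 3
  0, 1, 1, 2, 3, 3, 3, 3, 4
  0, 1, 1, 2, 3, 3, 4, 4, 5
  0, 1, 2, 3, 4, 4, 5, 5, 6
  0, 1, 2, 3, 4, 4, 5, 6, 7
  1, 2, 3, 4, 5, 5, 6, 7, 8
  1, 2, 3, 4, 5, 6, 7, 8, 9

hence w(1..9) = (4, 5, 9, 2, 7, 3, 8, 1, 6).

6 SE-corners of the 19-cell Rothe diagram give Ess(w):

[(3, 3, 0), (3, 8, 2), (5, 3, 1), (5, 6, 3), (7, 1, 0), (7, 6, 4)]


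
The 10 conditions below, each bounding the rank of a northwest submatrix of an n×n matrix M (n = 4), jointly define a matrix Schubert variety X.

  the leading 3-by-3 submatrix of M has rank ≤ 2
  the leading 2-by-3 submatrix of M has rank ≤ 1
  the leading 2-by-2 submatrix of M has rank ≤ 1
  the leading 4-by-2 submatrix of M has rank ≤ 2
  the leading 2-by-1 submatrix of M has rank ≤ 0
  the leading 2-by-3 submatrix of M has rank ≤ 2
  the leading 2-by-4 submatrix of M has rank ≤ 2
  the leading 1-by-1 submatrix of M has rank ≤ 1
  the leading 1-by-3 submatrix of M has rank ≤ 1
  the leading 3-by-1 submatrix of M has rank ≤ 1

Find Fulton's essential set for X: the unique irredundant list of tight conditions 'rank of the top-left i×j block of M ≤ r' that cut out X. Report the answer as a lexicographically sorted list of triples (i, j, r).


Rank table r_w(4×4) implied by the 10 constraints:

  0, 1, 1, 1
  0, 1, 1, 2
  1, 2, 2, 3
  1, 2, 3, 4

second differences of R give the permutation w = (2, 4, 1, 3).

ℓ(w)=3; the 2 essential cells (i,j,r):

[(2, 1, 0), (2, 3, 1)]


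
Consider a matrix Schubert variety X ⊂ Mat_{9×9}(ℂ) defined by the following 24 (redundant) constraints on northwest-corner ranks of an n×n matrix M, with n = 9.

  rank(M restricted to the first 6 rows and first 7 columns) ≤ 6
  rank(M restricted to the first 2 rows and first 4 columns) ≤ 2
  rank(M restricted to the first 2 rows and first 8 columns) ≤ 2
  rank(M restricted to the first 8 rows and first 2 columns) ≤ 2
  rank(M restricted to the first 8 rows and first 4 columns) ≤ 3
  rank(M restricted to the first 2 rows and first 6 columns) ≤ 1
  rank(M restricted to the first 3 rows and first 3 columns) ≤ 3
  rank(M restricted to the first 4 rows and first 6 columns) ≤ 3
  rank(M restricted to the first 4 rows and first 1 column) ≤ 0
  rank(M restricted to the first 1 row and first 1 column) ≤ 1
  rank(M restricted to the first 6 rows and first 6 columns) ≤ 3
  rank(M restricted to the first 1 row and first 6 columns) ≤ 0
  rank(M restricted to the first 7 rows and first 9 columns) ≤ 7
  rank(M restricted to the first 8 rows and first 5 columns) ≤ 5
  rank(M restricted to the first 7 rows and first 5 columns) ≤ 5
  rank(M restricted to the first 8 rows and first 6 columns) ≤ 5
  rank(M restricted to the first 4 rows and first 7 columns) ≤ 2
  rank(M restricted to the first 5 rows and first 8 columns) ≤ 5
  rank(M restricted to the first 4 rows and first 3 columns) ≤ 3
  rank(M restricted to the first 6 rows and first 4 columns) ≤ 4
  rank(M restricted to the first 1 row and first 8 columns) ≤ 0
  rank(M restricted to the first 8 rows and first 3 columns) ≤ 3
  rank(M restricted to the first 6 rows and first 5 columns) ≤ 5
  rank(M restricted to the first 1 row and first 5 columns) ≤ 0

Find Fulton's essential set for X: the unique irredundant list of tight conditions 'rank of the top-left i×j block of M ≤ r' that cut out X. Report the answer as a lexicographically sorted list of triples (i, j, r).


Propagating the 24 rank bounds to every northwest block:

  0 0 0 0 0 0 0 0 1
  0 1 1 1 1 1 1 1 2
  0 1 2 2 2 2 2 2 3
  0 1 2 2 2 2 2 3 4
  1 2 3 3 3 3 3 4 5
  1 2 3 3 3 3 4 5 6
  1 2 3 3 4 4 5 6 7
  1 2 3 3 4 5 6 7 8
  1 2 3 4 5 6 7 8 9

giving w = (9, 2, 3, 8, 1, 7, 5, 6, 4) via Δ²R.

Rothe diagram D(w) (20 cells), 5 SE-corners (essential conditions):

[(1, 8, 0), (4, 1, 0), (4, 7, 2), (6, 6, 3), (8, 4, 3)]


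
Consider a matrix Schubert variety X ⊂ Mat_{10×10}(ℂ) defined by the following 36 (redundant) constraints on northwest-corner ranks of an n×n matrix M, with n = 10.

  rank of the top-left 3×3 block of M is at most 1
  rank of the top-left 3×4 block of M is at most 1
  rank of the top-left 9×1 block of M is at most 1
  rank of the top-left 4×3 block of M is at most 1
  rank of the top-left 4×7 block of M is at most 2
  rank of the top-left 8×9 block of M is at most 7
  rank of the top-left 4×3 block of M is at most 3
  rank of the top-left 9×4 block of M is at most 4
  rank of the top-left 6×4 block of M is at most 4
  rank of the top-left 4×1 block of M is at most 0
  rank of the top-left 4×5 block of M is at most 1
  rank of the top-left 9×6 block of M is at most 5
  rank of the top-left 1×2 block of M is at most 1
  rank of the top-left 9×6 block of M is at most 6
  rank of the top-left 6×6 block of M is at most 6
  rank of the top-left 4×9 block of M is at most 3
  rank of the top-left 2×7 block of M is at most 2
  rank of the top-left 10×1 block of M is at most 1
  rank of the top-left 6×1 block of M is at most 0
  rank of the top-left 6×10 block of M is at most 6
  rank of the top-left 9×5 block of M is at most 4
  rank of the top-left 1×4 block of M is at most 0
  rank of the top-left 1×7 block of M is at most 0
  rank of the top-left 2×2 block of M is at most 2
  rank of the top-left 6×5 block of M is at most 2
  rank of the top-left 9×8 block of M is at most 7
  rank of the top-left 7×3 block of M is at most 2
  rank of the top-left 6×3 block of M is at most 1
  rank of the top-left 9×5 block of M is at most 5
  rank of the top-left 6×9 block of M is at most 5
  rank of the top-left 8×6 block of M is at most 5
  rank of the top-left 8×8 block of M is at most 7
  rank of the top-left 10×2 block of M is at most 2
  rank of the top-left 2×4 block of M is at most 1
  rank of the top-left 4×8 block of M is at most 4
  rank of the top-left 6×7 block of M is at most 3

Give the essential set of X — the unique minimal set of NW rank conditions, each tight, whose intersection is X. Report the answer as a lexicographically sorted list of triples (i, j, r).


Computing R[i][j] = min implied NW-rank bound (n=10, 36 conditions):

  R[1]: 0, 0, 0, 0, 0, 0, 0, 1, 1, 1
  R[2]: 0, 1, 1, 1, 1, 1, 1, 2, 2, 2
  R[3]: 0, 1, 1, 1, 1, 2, 2, 3, 3, 3
  R[4]: 0, 1, 1, 1, 1, 2, 2, 3, 3, 4
  R[5]: 0, 1, 1, 2, 2, 3, 3, 4, 4, 5
  R[6]: 0, 1, 1, 2, 2, 3, 3, 4, 5, 6
  R[7]: 1, 2, 2, 3, 3, 4, 4, 5, 6, 7
  R[8]: 1, 2, 3, 4, 4, 5, 5, 6, 7, 8
  R[9]: 1, 2, 3, 4, 4, 5, 6, 7, 8, 9
  R[10]: 1, 2, 3, 4, 5, 6, 7, 8, 9, 10

so w = (8, 2, 6, 10, 4, 9, 1, 3, 7, 5).

Rothe diagram D(w) (25 cells), 9 SE-corners (essential conditions):

[(1, 7, 0), (4, 5, 1), (4, 7, 2), (4, 9, 3), (6, 1, 0), (6, 3, 1), (6, 5, 2), (6, 7, 3), (9, 5, 4)]


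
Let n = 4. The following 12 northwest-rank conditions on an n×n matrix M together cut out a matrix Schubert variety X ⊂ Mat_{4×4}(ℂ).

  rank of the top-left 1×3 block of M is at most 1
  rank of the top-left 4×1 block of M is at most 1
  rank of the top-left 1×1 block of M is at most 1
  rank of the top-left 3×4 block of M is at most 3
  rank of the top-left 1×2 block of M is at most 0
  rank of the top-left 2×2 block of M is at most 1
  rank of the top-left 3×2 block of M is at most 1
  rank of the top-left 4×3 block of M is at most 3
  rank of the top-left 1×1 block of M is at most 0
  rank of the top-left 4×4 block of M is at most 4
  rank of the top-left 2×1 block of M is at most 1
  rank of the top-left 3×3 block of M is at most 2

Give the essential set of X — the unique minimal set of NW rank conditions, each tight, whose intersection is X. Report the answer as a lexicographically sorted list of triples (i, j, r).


Computing R[i][j] = min implied NW-rank bound (n=4, 12 conditions):

  R[1]: 0 0 1 1
  R[2]: 1 1 2 2
  R[3]: 1 1 2 3
  R[4]: 1 2 3 4

the unique w with this rank table is (3, 1, 4, 2).

Rothe diagram D(w) (3 cells), 2 SE-corners (essential conditions):

[(1, 2, 0), (3, 2, 1)]


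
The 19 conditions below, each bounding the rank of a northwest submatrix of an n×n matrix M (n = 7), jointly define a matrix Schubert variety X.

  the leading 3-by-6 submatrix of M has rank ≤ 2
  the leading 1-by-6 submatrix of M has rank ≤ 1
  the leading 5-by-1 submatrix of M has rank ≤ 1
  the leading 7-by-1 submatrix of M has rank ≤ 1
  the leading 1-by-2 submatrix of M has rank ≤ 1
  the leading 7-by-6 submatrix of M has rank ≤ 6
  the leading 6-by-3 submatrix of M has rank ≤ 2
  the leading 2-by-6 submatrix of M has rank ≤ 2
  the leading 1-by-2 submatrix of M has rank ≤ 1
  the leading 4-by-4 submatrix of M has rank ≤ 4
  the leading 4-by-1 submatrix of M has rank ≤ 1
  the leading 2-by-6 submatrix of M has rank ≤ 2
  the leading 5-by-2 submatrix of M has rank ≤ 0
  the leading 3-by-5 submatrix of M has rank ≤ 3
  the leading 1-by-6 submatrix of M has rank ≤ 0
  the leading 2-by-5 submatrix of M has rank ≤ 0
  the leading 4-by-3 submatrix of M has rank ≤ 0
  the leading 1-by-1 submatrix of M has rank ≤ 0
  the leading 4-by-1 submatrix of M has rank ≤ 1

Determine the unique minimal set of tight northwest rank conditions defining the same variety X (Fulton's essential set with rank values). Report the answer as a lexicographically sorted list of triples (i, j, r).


Recovering R(i,j) via the rank-extension bound from the 19 conditions:

  i=1: 0, 0, 0, 0, 0, 0, 1
  i=2: 0, 0, 0, 0, 0, 1, 2
  i=3: 0, 0, 0, 1, 1, 2, 3
  i=4: 0, 0, 0, 1, 2, 3, 4
  i=5: 0, 0, 1, 2, 3, 4, 5
  i=6: 1, 1, 2, 3, 4, 5, 6
  i=7: 1, 2, 3, 4, 5, 6, 7

so w = (7, 6, 4, 5, 3, 1, 2).

Rothe diagram D(w) (19 cells), 4 SE-corners (essential conditions):

[(1, 6, 0), (2, 5, 0), (4, 3, 0), (5, 2, 0)]


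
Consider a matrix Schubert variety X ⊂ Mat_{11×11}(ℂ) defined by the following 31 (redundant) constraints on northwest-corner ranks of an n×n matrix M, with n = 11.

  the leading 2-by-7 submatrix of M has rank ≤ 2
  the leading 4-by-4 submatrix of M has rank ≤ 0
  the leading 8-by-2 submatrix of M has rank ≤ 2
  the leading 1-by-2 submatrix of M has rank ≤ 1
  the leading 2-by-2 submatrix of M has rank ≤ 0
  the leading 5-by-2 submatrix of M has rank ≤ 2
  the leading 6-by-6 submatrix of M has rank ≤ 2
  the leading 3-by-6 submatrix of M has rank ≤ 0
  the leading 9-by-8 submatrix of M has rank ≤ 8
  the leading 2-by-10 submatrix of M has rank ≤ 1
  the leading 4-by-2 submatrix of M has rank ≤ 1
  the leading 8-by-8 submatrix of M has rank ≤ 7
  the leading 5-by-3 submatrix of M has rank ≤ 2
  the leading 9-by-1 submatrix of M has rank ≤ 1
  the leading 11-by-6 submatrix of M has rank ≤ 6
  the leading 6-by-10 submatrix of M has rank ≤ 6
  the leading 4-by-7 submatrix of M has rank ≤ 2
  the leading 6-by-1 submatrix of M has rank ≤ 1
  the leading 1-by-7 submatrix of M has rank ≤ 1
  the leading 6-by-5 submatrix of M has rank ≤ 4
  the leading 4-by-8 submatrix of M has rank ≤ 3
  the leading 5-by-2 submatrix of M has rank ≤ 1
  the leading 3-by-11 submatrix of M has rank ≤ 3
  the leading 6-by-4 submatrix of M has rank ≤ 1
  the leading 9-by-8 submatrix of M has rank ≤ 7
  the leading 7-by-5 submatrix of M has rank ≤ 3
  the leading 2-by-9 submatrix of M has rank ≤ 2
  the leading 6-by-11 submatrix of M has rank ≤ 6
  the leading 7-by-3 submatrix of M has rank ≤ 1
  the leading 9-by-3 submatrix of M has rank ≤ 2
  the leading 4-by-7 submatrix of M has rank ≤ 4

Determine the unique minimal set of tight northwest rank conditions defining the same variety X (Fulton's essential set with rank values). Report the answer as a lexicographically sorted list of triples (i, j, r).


Rank table r_w(11×11) implied by the 31 constraints:

  i=1: 0, 0, 0, 0, 0, 0, 1, 1, 1, 1, 1
  i=2: 0, 0, 0, 0, 0, 0, 1, 1, 1, 1, 2
  i=3: 0, 0, 0, 0, 0, 0, 1, 2, 2, 2, 3
  i=4: 0, 0, 0, 0, 1, 1, 2, 3, 3, 3, 4
  i=5: 1, 1, 1, 1, 2, 2, 3, 4, 4, 4, 5
  i=6: 1, 1, 1, 1, 2, 2, 3, 4, 5, 5, 6
  i=7: 1, 1, 1, 2, 3, 3, 4, 5, 6, 6, 7
  i=8: 1, 2, 2, 3, 4, 4, 5, 6, 7, 7, 8
  i=9: 1, 2, 2, 3, 4, 5, 6, 7, 8, 8, 9
  i=10: 1, 2, 3, 4, 5, 6, 7, 8, 9, 9, 10
  i=11: 1, 2, 3, 4, 5, 6, 7, 8, 9, 10, 11

second differences of R give the permutation w = (7, 11, 8, 5, 1, 9, 4, 2, 6, 3, 10).

Fulton essential set (7 of the 32 Rothe cells):

[(2, 10, 1), (3, 6, 0), (4, 4, 0), (6, 4, 1), (6, 6, 2), (7, 3, 1), (9, 3, 2)]


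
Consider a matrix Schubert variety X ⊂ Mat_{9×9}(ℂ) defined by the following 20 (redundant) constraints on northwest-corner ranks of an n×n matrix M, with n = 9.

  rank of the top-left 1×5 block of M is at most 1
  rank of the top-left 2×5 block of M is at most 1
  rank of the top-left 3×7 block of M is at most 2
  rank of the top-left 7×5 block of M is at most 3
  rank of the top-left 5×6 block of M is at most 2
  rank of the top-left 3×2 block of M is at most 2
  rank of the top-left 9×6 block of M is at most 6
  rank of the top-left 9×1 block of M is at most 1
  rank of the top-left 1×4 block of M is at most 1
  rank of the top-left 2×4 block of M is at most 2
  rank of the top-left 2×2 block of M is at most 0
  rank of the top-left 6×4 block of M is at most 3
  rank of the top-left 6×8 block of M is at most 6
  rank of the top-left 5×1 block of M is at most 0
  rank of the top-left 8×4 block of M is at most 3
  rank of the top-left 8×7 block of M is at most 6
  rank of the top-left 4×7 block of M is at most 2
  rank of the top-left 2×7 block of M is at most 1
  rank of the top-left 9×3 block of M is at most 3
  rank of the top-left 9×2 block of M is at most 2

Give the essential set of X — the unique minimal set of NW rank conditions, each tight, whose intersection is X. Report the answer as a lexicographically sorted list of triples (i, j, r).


Rank table r_w(9×9) implied by the 20 constraints:

  R[1]: 0, 0, 1, 1, 1, 1, 1, 1, 1
  R[2]: 0, 0, 1, 1, 1, 1, 1, 2, 2
  R[3]: 0, 1, 2, 2, 2, 2, 2, 3, 3
  R[4]: 0, 1, 2, 2, 2, 2, 2, 3, 4
  R[5]: 0, 1, 2, 2, 2, 2, 3, 4, 5
  R[6]: 1, 2, 3, 3, 3, 3, 4, 5, 6
  R[7]: 1, 2, 3, 3, 3, 4, 5, 6, 7
  R[8]: 1, 2, 3, 3, 4, 5, 6, 7, 8
  R[9]: 1, 2, 3, 4, 5, 6, 7, 8, 9

reading off 1-entries of Δ²R: w = (3, 8, 2, 9, 7, 1, 6, 5, 4).

7 SE-corners of the 21-cell Rothe diagram give Ess(w):

[(2, 2, 0), (2, 7, 1), (4, 7, 2), (5, 1, 0), (5, 6, 2), (7, 5, 3), (8, 4, 3)]


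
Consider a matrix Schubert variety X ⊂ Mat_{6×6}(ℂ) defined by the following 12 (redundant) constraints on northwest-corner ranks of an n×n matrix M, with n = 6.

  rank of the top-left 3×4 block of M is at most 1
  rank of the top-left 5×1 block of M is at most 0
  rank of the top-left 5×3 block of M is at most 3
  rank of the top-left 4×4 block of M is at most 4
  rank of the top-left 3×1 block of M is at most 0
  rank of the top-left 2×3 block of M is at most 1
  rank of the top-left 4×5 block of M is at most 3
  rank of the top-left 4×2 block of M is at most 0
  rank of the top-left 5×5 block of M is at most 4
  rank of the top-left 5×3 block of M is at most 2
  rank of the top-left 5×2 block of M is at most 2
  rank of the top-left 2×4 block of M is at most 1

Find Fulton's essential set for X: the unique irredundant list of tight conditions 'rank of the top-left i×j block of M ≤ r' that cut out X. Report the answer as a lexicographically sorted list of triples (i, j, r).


Recovering R(i,j) via the rank-extension bound from the 12 conditions:

  row 1: 0 0 1 1 1 1
  row 2: 0 0 1 1 2 2
  row 3: 0 0 1 1 2 3
  row 4: 0 0 1 2 3 4
  row 5: 0 1 2 3 4 5
  row 6: 1 2 3 4 5 6

hence w(1..6) = (3, 5, 6, 4, 2, 1).

ℓ(w)=11; the 3 essential cells (i,j,r):

[(3, 4, 1), (4, 2, 0), (5, 1, 0)]


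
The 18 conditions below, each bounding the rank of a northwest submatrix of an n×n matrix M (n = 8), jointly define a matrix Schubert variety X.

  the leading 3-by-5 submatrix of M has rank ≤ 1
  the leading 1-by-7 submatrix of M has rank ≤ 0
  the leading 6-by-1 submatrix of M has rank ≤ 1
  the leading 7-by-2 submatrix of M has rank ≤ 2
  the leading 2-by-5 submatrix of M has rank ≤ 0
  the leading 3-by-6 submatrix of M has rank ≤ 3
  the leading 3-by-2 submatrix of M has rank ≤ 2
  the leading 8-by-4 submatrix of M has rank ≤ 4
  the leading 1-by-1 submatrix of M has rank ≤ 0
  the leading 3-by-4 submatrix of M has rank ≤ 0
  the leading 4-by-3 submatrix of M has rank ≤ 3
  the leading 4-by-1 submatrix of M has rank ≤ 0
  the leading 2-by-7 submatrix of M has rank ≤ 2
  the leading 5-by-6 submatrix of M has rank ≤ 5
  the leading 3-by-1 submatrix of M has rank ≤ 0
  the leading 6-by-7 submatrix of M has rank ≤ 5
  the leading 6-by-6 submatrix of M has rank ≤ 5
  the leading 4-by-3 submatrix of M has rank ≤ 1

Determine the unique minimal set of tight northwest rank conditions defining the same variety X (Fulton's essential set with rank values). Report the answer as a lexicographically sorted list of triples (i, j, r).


The tightest implied rank at each (i,j), from the 18 conditions:

  i=1: 0 0 0 0 0 0 0 1
  i=2: 0 0 0 0 0 1 1 2
  i=3: 0 0 0 0 1 2 2 3
  i=4: 0 1 1 1 2 3 3 4
  i=5: 1 2 2 2 3 4 4 5
  i=6: 1 2 3 3 4 5 5 6
  i=7: 1 2 3 4 5 6 6 7
  i=8: 1 2 3 4 5 6 7 8

hence w(1..8) = (8, 6, 5, 2, 1, 3, 4, 7).

4 SE-corners of the 17-cell Rothe diagram give Ess(w):

[(1, 7, 0), (2, 5, 0), (3, 4, 0), (4, 1, 0)]
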